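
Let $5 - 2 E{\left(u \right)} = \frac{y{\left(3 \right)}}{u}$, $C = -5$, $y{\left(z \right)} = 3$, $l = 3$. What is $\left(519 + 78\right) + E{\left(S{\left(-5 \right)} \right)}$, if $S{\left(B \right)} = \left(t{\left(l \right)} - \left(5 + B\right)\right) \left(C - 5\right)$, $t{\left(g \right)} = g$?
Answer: $\frac{11991}{20} \approx 599.55$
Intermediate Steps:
$S{\left(B \right)} = 20 + 10 B$ ($S{\left(B \right)} = \left(3 - \left(5 + B\right)\right) \left(-5 - 5\right) = \left(-2 - B\right) \left(-10\right) = 20 + 10 B$)
$E{\left(u \right)} = \frac{5}{2} - \frac{3}{2 u}$ ($E{\left(u \right)} = \frac{5}{2} - \frac{3 \frac{1}{u}}{2} = \frac{5}{2} - \frac{3}{2 u}$)
$\left(519 + 78\right) + E{\left(S{\left(-5 \right)} \right)} = \left(519 + 78\right) + \frac{-3 + 5 \left(20 + 10 \left(-5\right)\right)}{2 \left(20 + 10 \left(-5\right)\right)} = 597 + \frac{-3 + 5 \left(20 - 50\right)}{2 \left(20 - 50\right)} = 597 + \frac{-3 + 5 \left(-30\right)}{2 \left(-30\right)} = 597 + \frac{1}{2} \left(- \frac{1}{30}\right) \left(-3 - 150\right) = 597 + \frac{1}{2} \left(- \frac{1}{30}\right) \left(-153\right) = 597 + \frac{51}{20} = \frac{11991}{20}$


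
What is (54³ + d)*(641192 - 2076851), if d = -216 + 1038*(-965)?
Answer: 1212302044098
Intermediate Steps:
d = -1001886 (d = -216 - 1001670 = -1001886)
(54³ + d)*(641192 - 2076851) = (54³ - 1001886)*(641192 - 2076851) = (157464 - 1001886)*(-1435659) = -844422*(-1435659) = 1212302044098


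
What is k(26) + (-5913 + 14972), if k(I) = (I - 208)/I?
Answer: 9052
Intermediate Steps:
k(I) = (-208 + I)/I
k(26) + (-5913 + 14972) = (-208 + 26)/26 + (-5913 + 14972) = (1/26)*(-182) + 9059 = -7 + 9059 = 9052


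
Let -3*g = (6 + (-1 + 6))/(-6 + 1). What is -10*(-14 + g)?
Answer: 398/3 ≈ 132.67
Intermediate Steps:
g = 11/15 (g = -(6 + (-1 + 6))/(3*(-6 + 1)) = -(6 + 5)/(3*(-5)) = -11*(-1)/(3*5) = -1/3*(-11/5) = 11/15 ≈ 0.73333)
-10*(-14 + g) = -10*(-14 + 11/15) = -10*(-199/15) = 398/3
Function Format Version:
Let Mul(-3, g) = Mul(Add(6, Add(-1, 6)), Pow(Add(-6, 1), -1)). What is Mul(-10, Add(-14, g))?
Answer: Rational(398, 3) ≈ 132.67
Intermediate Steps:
g = Rational(11, 15) (g = Mul(Rational(-1, 3), Mul(Add(6, Add(-1, 6)), Pow(Add(-6, 1), -1))) = Mul(Rational(-1, 3), Mul(Add(6, 5), Pow(-5, -1))) = Mul(Rational(-1, 3), Mul(11, Rational(-1, 5))) = Mul(Rational(-1, 3), Rational(-11, 5)) = Rational(11, 15) ≈ 0.73333)
Mul(-10, Add(-14, g)) = Mul(-10, Add(-14, Rational(11, 15))) = Mul(-10, Rational(-199, 15)) = Rational(398, 3)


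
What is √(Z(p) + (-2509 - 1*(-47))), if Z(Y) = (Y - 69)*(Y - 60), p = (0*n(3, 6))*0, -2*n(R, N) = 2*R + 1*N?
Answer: √1678 ≈ 40.963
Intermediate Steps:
n(R, N) = -R - N/2 (n(R, N) = -(2*R + 1*N)/2 = -(2*R + N)/2 = -(N + 2*R)/2 = -R - N/2)
p = 0 (p = (0*(-1*3 - ½*6))*0 = (0*(-3 - 3))*0 = (0*(-6))*0 = 0*0 = 0)
Z(Y) = (-69 + Y)*(-60 + Y)
√(Z(p) + (-2509 - 1*(-47))) = √((4140 + 0² - 129*0) + (-2509 - 1*(-47))) = √((4140 + 0 + 0) + (-2509 + 47)) = √(4140 - 2462) = √1678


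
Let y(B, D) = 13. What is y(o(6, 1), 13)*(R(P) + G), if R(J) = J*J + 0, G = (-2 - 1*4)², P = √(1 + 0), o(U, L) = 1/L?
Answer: 481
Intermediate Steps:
P = 1 (P = √1 = 1)
G = 36 (G = (-2 - 4)² = (-6)² = 36)
R(J) = J² (R(J) = J² + 0 = J²)
y(o(6, 1), 13)*(R(P) + G) = 13*(1² + 36) = 13*(1 + 36) = 13*37 = 481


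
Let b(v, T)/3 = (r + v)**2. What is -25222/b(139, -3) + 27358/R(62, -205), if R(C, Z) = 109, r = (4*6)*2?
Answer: 2867296508/11434863 ≈ 250.75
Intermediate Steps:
r = 48 (r = 24*2 = 48)
b(v, T) = 3*(48 + v)**2
-25222/b(139, -3) + 27358/R(62, -205) = -25222*1/(3*(48 + 139)**2) + 27358/109 = -25222/(3*187**2) + 27358*(1/109) = -25222/(3*34969) + 27358/109 = -25222/104907 + 27358/109 = 2867296508/11434863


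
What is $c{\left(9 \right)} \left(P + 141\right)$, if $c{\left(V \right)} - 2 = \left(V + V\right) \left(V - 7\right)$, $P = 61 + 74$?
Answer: $10488$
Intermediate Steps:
$P = 135$
$c{\left(V \right)} = 2 + 2 V \left(-7 + V\right)$ ($c{\left(V \right)} = 2 + \left(V + V\right) \left(V - 7\right) = 2 + 2 V \left(-7 + V\right)$)
$c{\left(9 \right)} \left(P + 141\right) = \left(2 - 126 + 2 \cdot 9^{2}\right) \left(135 + 141\right) = \left(2 - 126 + 2 \cdot 81\right) 276 = \left(2 - 126 + 162\right) 276 = 38 \cdot 276 = 10488$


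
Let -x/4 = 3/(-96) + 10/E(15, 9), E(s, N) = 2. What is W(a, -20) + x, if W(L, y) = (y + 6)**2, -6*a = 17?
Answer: 1409/8 ≈ 176.13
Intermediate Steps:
a = -17/6 (a = -1/6*17 = -17/6 ≈ -2.8333)
W(L, y) = (6 + y)**2
x = -159/8 (x = -4*(3/(-96) + 10/2) = -4*(3*(-1/96) + 10*(1/2)) = -4*(-1/32 + 5) = -4*159/32 = -159/8 ≈ -19.875)
W(a, -20) + x = (6 - 20)**2 - 159/8 = (-14)**2 - 159/8 = 196 - 159/8 = 1409/8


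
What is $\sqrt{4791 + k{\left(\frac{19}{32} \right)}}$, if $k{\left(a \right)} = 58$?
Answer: $\sqrt{4849} \approx 69.635$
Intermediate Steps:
$\sqrt{4791 + k{\left(\frac{19}{32} \right)}} = \sqrt{4791 + 58} = \sqrt{4849}$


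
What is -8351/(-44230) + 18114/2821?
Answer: 824740391/124772830 ≈ 6.6099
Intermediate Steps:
-8351/(-44230) + 18114/2821 = -8351*(-1/44230) + 18114*(1/2821) = 8351/44230 + 18114/2821 = 824740391/124772830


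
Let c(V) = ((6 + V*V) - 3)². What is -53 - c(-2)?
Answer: -102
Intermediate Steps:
c(V) = (3 + V²)² (c(V) = ((6 + V²) - 3)² = (3 + V²)²)
-53 - c(-2) = -53 - (3 + (-2)²)² = -53 - (3 + 4)² = -53 - 1*7² = -53 - 1*49 = -53 - 49 = -102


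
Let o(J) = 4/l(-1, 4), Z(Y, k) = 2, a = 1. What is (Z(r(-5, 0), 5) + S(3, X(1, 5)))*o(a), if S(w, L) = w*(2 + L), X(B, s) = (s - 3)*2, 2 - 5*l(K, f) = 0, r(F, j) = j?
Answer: 200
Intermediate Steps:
l(K, f) = 2/5 (l(K, f) = 2/5 - 1/5*0 = 2/5 + 0 = 2/5)
X(B, s) = -6 + 2*s (X(B, s) = (-3 + s)*2 = -6 + 2*s)
o(J) = 10 (o(J) = 4/(2/5) = 4*(5/2) = 10)
(Z(r(-5, 0), 5) + S(3, X(1, 5)))*o(a) = (2 + 3*(2 + (-6 + 2*5)))*10 = (2 + 3*(2 + (-6 + 10)))*10 = (2 + 3*(2 + 4))*10 = (2 + 3*6)*10 = (2 + 18)*10 = 20*10 = 200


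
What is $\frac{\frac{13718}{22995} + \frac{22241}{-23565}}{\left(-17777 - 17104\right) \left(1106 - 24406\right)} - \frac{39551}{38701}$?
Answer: $- \frac{46448522859772014419}{45450286527382076340} \approx -1.022$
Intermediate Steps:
$\frac{\frac{13718}{22995} + \frac{22241}{-23565}}{\left(-17777 - 17104\right) \left(1106 - 24406\right)} - \frac{39551}{38701} = \frac{13718 \cdot \frac{1}{22995} + 22241 \left(- \frac{1}{23565}\right)}{\left(-34881\right) \left(-23300\right)} - \frac{39551}{38701} = \frac{\frac{13718}{22995} - \frac{22241}{23565}}{812727300} - \frac{39551}{38701} = \left(- \frac{2508895}{7225029}\right) \frac{1}{812727300} - \frac{39551}{38701} = - \frac{501779}{1174395662318340} - \frac{39551}{38701} = - \frac{46448522859772014419}{45450286527382076340}$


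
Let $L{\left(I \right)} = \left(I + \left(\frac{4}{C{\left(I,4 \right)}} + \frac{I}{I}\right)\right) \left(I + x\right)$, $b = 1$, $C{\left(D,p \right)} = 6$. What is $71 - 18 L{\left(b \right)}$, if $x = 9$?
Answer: $-409$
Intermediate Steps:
$L{\left(I \right)} = \left(9 + I\right) \left(\frac{5}{3} + I\right)$ ($L{\left(I \right)} = \left(I + \left(\frac{4}{6} + \frac{I}{I}\right)\right) \left(I + 9\right) = \left(I + \left(4 \cdot \frac{1}{6} + 1\right)\right) \left(9 + I\right) = \left(I + \left(\frac{2}{3} + 1\right)\right) \left(9 + I\right) = \left(I + \frac{5}{3}\right) \left(9 + I\right) = \left(\frac{5}{3} + I\right) \left(9 + I\right) = \left(9 + I\right) \left(\frac{5}{3} + I\right)$)
$71 - 18 L{\left(b \right)} = 71 - 18 \left(15 + 1^{2} + \frac{32}{3} \cdot 1\right) = 71 - 18 \left(15 + 1 + \frac{32}{3}\right) = 71 - 480 = -409$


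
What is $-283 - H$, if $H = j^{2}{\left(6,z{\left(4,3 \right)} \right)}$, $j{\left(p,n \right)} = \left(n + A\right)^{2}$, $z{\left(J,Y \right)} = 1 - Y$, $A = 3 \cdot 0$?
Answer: $-299$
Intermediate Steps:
$A = 0$
$j{\left(p,n \right)} = n^{2}$ ($j{\left(p,n \right)} = \left(n + 0\right)^{2} = n^{2}$)
$H = 16$ ($H = \left(\left(1 - 3\right)^{2}\right)^{2} = \left(\left(-2\right)^{2}\right)^{2} = 4^{2} = 16$)
$-283 - H = -283 - 16 = -299$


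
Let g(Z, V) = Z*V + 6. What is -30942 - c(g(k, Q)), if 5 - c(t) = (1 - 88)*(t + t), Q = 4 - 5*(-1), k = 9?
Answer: -46085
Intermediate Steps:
Q = 9 (Q = 4 + 5 = 9)
g(Z, V) = 6 + V*Z (g(Z, V) = V*Z + 6 = 6 + V*Z)
c(t) = 5 + 174*t (c(t) = 5 - (1 - 88)*(t + t) = 5 - (-87)*2*t = 5 - (-174)*t = 5 + 174*t)
-30942 - c(g(k, Q)) = -30942 - (5 + 174*(6 + 9*9)) = -30942 - (5 + 174*(6 + 81)) = -30942 - (5 + 174*87) = -30942 - (5 + 15138) = -30942 - 1*15143 = -30942 - 15143 = -46085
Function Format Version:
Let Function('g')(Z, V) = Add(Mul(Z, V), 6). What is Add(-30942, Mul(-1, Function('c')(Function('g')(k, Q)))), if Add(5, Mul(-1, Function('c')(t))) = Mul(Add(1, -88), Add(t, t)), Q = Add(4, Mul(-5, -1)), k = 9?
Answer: -46085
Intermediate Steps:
Q = 9 (Q = Add(4, 5) = 9)
Function('g')(Z, V) = Add(6, Mul(V, Z)) (Function('g')(Z, V) = Add(Mul(V, Z), 6) = Add(6, Mul(V, Z)))
Function('c')(t) = Add(5, Mul(174, t)) (Function('c')(t) = Add(5, Mul(-1, Mul(Add(1, -88), Add(t, t)))) = Add(5, Mul(-1, Mul(-87, Mul(2, t)))) = Add(5, Mul(-1, Mul(-174, t))) = Add(5, Mul(174, t)))
Add(-30942, Mul(-1, Function('c')(Function('g')(k, Q)))) = Add(-30942, Mul(-1, Add(5, Mul(174, Add(6, Mul(9, 9)))))) = Add(-30942, Mul(-1, Add(5, Mul(174, Add(6, 81))))) = Add(-30942, Mul(-1, Add(5, Mul(174, 87)))) = Add(-30942, Mul(-1, Add(5, 15138))) = Add(-30942, Mul(-1, 15143)) = Add(-30942, -15143) = -46085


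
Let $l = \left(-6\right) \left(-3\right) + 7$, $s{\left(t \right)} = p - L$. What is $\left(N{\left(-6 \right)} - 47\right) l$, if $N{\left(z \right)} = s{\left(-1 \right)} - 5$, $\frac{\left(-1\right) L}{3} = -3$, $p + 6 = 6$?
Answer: $-1525$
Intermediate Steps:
$p = 0$ ($p = -6 + 6 = 0$)
$L = 9$ ($L = \left(-3\right) \left(-3\right) = 9$)
$s{\left(t \right)} = -9$ ($s{\left(t \right)} = 0 - 9 = -9$)
$N{\left(z \right)} = -14$ ($N{\left(z \right)} = -9 - 5 = -14$)
$l = 25$ ($l = 18 + 7 = 25$)
$\left(N{\left(-6 \right)} - 47\right) l = \left(-14 - 47\right) 25 = \left(-61\right) 25 = -1525$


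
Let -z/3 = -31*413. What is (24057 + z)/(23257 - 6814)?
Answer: 718/189 ≈ 3.7989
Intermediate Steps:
z = 38409 (z = -(-93)*413 = -3*(-12803) = 38409)
(24057 + z)/(23257 - 6814) = (24057 + 38409)/(23257 - 6814) = 62466/16443 = 62466*(1/16443) = 718/189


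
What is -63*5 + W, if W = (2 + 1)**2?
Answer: -306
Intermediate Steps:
W = 9 (W = 3**2 = 9)
-63*5 + W = -63*5 + 9 = -21*15 + 9 = -315 + 9 = -306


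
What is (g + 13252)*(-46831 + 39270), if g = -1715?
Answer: -87231257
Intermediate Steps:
(g + 13252)*(-46831 + 39270) = (-1715 + 13252)*(-46831 + 39270) = 11537*(-7561) = -87231257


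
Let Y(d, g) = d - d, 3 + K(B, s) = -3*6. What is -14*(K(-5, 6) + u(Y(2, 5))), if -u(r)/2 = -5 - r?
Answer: 154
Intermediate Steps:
K(B, s) = -21 (K(B, s) = -3 - 3*6 = -3 - 18 = -21)
Y(d, g) = 0
u(r) = 10 + 2*r (u(r) = -2*(-5 - r) = 10 + 2*r)
-14*(K(-5, 6) + u(Y(2, 5))) = -14*(-21 + (10 + 2*0)) = -14*(-21 + (10 + 0)) = -14*(-21 + 10) = -14*(-11) = 154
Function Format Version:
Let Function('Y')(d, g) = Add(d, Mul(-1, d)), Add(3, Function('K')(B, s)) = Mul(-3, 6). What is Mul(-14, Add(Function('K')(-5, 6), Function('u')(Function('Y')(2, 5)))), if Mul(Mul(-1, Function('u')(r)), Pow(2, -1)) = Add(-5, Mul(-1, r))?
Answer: 154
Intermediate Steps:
Function('K')(B, s) = -21 (Function('K')(B, s) = Add(-3, Mul(-3, 6)) = Add(-3, -18) = -21)
Function('Y')(d, g) = 0
Function('u')(r) = Add(10, Mul(2, r)) (Function('u')(r) = Mul(-2, Add(-5, Mul(-1, r))) = Add(10, Mul(2, r)))
Mul(-14, Add(Function('K')(-5, 6), Function('u')(Function('Y')(2, 5)))) = Mul(-14, Add(-21, Add(10, Mul(2, 0)))) = Mul(-14, Add(-21, Add(10, 0))) = Mul(-14, Add(-21, 10)) = Mul(-14, -11) = 154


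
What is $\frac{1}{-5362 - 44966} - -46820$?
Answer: $\frac{2356356959}{50328} \approx 46820.0$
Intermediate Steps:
$\frac{1}{-5362 - 44966} - -46820 = \frac{1}{-50328} + 46820 = - \frac{1}{50328} + 46820 = \frac{2356356959}{50328}$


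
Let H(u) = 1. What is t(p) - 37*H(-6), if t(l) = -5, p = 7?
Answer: -42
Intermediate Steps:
t(p) - 37*H(-6) = -5 - 37*1 = -5 - 37 = -42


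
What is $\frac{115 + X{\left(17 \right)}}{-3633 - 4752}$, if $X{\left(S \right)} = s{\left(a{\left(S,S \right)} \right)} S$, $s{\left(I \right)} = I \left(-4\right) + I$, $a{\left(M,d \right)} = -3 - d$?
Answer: $- \frac{227}{1677} \approx -0.13536$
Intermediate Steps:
$s{\left(I \right)} = - 3 I$ ($s{\left(I \right)} = - 4 I + I = - 3 I$)
$X{\left(S \right)} = S \left(9 + 3 S\right)$ ($X{\left(S \right)} = - 3 \left(-3 - S\right) S = \left(9 + 3 S\right) S = S \left(9 + 3 S\right)$)
$\frac{115 + X{\left(17 \right)}}{-3633 - 4752} = \frac{115 + 3 \cdot 17 \left(3 + 17\right)}{-3633 - 4752} = \frac{115 + 3 \cdot 17 \cdot 20}{-8385} = \left(115 + 1020\right) \left(- \frac{1}{8385}\right) = 1135 \left(- \frac{1}{8385}\right) = - \frac{227}{1677}$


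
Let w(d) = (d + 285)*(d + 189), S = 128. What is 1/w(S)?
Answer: 1/130921 ≈ 7.6382e-6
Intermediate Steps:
w(d) = (189 + d)*(285 + d) (w(d) = (285 + d)*(189 + d) = (189 + d)*(285 + d))
1/w(S) = 1/(53865 + 128² + 474*128) = 1/(53865 + 16384 + 60672) = 1/130921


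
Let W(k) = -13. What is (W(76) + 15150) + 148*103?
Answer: 30381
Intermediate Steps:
(W(76) + 15150) + 148*103 = (-13 + 15150) + 148*103 = 15137 + 15244 = 30381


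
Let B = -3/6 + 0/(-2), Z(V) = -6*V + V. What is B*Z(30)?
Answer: 75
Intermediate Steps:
Z(V) = -5*V
B = -½ (B = -3*⅙ + 0*(-½) = -½ + 0 = -½ ≈ -0.50000)
B*Z(30) = -(-5)*30/2 = -½*(-150) = 75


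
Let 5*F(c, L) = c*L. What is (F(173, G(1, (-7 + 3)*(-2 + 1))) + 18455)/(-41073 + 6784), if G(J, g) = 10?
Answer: -18801/34289 ≈ -0.54831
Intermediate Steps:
F(c, L) = L*c/5 (F(c, L) = (c*L)/5 = (L*c)/5 = L*c/5)
(F(173, G(1, (-7 + 3)*(-2 + 1))) + 18455)/(-41073 + 6784) = ((⅕)*10*173 + 18455)/(-41073 + 6784) = (346 + 18455)/(-34289) = 18801*(-1/34289) = -18801/34289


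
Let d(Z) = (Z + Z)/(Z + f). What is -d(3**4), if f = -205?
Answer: 81/62 ≈ 1.3065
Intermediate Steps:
d(Z) = 2*Z/(-205 + Z) (d(Z) = (Z + Z)/(Z - 205) = (2*Z)/(-205 + Z) = 2*Z/(-205 + Z))
-d(3**4) = -2*3**4/(-205 + 3**4) = -2*81/(-205 + 81) = -2*81/(-124) = -2*81*(-1)/124 = -1*(-81/62) = 81/62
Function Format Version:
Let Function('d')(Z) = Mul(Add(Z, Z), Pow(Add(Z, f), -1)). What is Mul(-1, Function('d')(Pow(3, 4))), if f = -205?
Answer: Rational(81, 62) ≈ 1.3065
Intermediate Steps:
Function('d')(Z) = Mul(2, Z, Pow(Add(-205, Z), -1)) (Function('d')(Z) = Mul(Add(Z, Z), Pow(Add(Z, -205), -1)) = Mul(Mul(2, Z), Pow(Add(-205, Z), -1)) = Mul(2, Z, Pow(Add(-205, Z), -1)))
Mul(-1, Function('d')(Pow(3, 4))) = Mul(-1, Mul(2, Pow(3, 4), Pow(Add(-205, Pow(3, 4)), -1))) = Mul(-1, Mul(2, 81, Pow(Add(-205, 81), -1))) = Mul(-1, Mul(2, 81, Pow(-124, -1))) = Mul(-1, Mul(2, 81, Rational(-1, 124))) = Mul(-1, Rational(-81, 62)) = Rational(81, 62)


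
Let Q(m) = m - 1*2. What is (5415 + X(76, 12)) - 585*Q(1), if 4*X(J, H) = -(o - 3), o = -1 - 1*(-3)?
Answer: 24001/4 ≈ 6000.3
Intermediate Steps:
o = 2 (o = -1 + 3 = 2)
Q(m) = -2 + m (Q(m) = m - 2 = -2 + m)
X(J, H) = ¼ (X(J, H) = (-(2 - 3))/4 = (-1*(-1))/4 = (¼)*1 = ¼)
(5415 + X(76, 12)) - 585*Q(1) = (5415 + ¼) - 585*(-2 + 1) = 21661/4 - 585*(-1) = 21661/4 + 585 = 24001/4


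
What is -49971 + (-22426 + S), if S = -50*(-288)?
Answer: -57997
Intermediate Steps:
S = 14400
-49971 + (-22426 + S) = -49971 + (-22426 + 14400) = -49971 - 8026 = -57997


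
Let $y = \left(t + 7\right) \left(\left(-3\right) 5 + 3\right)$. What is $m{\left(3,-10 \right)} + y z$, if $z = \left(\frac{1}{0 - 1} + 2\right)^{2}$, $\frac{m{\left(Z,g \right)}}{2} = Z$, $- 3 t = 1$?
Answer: $-74$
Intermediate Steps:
$t = - \frac{1}{3}$ ($t = \left(- \frac{1}{3}\right) 1 = - \frac{1}{3} \approx -0.33333$)
$m{\left(Z,g \right)} = 2 Z$
$y = -80$ ($y = \left(- \frac{1}{3} + 7\right) \left(\left(-3\right) 5 + 3\right) = \frac{20 \left(-15 + 3\right)}{3} = \frac{20}{3} \left(-12\right) = -80$)
$z = 1$ ($z = \left(\frac{1}{-1} + 2\right)^{2} = \left(-1 + 2\right)^{2} = 1^{2} = 1$)
$m{\left(3,-10 \right)} + y z = 2 \cdot 3 - 80 = 6 - 80 = -74$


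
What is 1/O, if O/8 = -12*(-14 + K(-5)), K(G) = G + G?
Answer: 1/2304 ≈ 0.00043403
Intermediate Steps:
K(G) = 2*G
O = 2304 (O = 8*(-12*(-14 + 2*(-5))) = 8*(-12*(-14 - 10)) = 8*(-12*(-24)) = 8*288 = 2304)
1/O = 1/2304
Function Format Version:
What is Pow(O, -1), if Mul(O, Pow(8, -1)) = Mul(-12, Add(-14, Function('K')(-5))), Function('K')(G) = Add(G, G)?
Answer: Rational(1, 2304) ≈ 0.00043403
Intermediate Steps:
Function('K')(G) = Mul(2, G)
O = 2304 (O = Mul(8, Mul(-12, Add(-14, Mul(2, -5)))) = Mul(8, Mul(-12, Add(-14, -10))) = Mul(8, Mul(-12, -24)) = Mul(8, 288) = 2304)
Pow(O, -1) = Pow(2304, -1) = Rational(1, 2304)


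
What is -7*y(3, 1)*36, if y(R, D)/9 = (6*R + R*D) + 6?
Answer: -61236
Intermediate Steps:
y(R, D) = 54 + 54*R + 9*D*R (y(R, D) = 9*((6*R + R*D) + 6) = 9*((6*R + D*R) + 6) = 9*(6 + 6*R + D*R) = 54 + 54*R + 9*D*R)
-7*y(3, 1)*36 = -7*(54 + 54*3 + 9*1*3)*36 = -7*(54 + 162 + 27)*36 = -7*243*36 = -1701*36 = -61236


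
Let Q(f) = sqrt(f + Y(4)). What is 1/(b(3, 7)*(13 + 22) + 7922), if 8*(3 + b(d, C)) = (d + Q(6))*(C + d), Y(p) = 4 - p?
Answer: 127172/1010611099 - 700*sqrt(6)/1010611099 ≈ 0.00012414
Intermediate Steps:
Q(f) = sqrt(f) (Q(f) = sqrt(f + (4 - 1*4)) = sqrt(f + (4 - 4)) = sqrt(f + 0) = sqrt(f))
b(d, C) = -3 + (C + d)*(d + sqrt(6))/8 (b(d, C) = -3 + ((d + sqrt(6))*(C + d))/8 = -3 + ((C + d)*(d + sqrt(6)))/8 = -3 + (C + d)*(d + sqrt(6))/8)
1/(b(3, 7)*(13 + 22) + 7922) = 1/((-3 + (1/8)*3**2 + (1/8)*7*3 + (1/8)*7*sqrt(6) + (1/8)*3*sqrt(6))*(13 + 22) + 7922) = 1/((-3 + (1/8)*9 + 21/8 + 7*sqrt(6)/8 + 3*sqrt(6)/8)*35 + 7922) = 1/((-3 + 9/8 + 21/8 + 7*sqrt(6)/8 + 3*sqrt(6)/8)*35 + 7922) = 1/((3/4 + 5*sqrt(6)/4)*35 + 7922) = 1/((105/4 + 175*sqrt(6)/4) + 7922) = 1/(31793/4 + 175*sqrt(6)/4)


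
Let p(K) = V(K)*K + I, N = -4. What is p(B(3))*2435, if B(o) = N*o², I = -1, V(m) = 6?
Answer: -528395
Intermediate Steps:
B(o) = -4*o²
p(K) = -1 + 6*K (p(K) = 6*K - 1 = -1 + 6*K)
p(B(3))*2435 = (-1 + 6*(-4*3²))*2435 = (-1 + 6*(-4*9))*2435 = (-1 + 6*(-36))*2435 = (-1 - 216)*2435 = -217*2435 = -528395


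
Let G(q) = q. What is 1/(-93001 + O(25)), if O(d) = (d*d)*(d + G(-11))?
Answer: -1/84251 ≈ -1.1869e-5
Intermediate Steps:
O(d) = d**2*(-11 + d) (O(d) = (d*d)*(d - 11) = d**2*(-11 + d))
1/(-93001 + O(25)) = 1/(-93001 + 25**2*(-11 + 25)) = 1/(-93001 + 625*14) = 1/(-93001 + 8750) = 1/(-84251) = -1/84251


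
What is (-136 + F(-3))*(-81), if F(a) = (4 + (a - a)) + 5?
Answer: 10287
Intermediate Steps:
F(a) = 9 (F(a) = (4 + 0) + 5 = 4 + 5 = 9)
(-136 + F(-3))*(-81) = (-136 + 9)*(-81) = -127*(-81) = 10287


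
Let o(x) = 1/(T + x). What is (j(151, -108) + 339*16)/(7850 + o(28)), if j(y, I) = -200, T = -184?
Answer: 814944/1224599 ≈ 0.66548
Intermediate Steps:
o(x) = 1/(-184 + x)
(j(151, -108) + 339*16)/(7850 + o(28)) = (-200 + 339*16)/(7850 + 1/(-184 + 28)) = (-200 + 5424)/(7850 + 1/(-156)) = 5224/(7850 - 1/156) = 5224/(1224599/156) = 5224*(156/1224599) = 814944/1224599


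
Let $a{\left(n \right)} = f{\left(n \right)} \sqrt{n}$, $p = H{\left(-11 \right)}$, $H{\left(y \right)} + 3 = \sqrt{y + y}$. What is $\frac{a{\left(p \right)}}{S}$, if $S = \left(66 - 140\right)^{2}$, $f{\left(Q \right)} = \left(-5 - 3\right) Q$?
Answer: $- \frac{2 \left(-3 + i \sqrt{22}\right)^{\frac{3}{2}}}{1369} \approx 0.019149 + 0.001307 i$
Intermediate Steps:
$H{\left(y \right)} = -3 + \sqrt{2} \sqrt{y}$ ($H{\left(y \right)} = -3 + \sqrt{y + y} = -3 + \sqrt{2 y} = -3 + \sqrt{2} \sqrt{y}$)
$p = -3 + i \sqrt{22}$ ($p = -3 + \sqrt{2} \sqrt{-11} = -3 + \sqrt{2} i \sqrt{11} = -3 + i \sqrt{22} \approx -3.0 + 4.6904 i$)
$f{\left(Q \right)} = - 8 Q$
$S = 5476$ ($S = \left(-74\right)^{2} = 5476$)
$a{\left(n \right)} = - 8 n^{\frac{3}{2}}$ ($a{\left(n \right)} = - 8 n \sqrt{n} = - 8 n^{\frac{3}{2}}$)
$\frac{a{\left(p \right)}}{S} = \frac{\left(-8\right) \left(-3 + i \sqrt{22}\right)^{\frac{3}{2}}}{5476} = - 8 \left(-3 + i \sqrt{22}\right)^{\frac{3}{2}} \cdot \frac{1}{5476} = - \frac{2 \left(-3 + i \sqrt{22}\right)^{\frac{3}{2}}}{1369}$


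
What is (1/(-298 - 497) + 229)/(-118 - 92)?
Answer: -91027/83475 ≈ -1.0905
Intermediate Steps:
(1/(-298 - 497) + 229)/(-118 - 92) = (1/(-795) + 229)/(-210) = (-1/795 + 229)*(-1/210) = (182054/795)*(-1/210) = -91027/83475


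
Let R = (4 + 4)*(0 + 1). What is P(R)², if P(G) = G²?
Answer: 4096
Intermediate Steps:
R = 8 (R = 8*1 = 8)
P(R)² = (8²)² = 64² = 4096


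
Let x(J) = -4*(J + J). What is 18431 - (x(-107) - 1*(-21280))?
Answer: -3705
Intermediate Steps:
x(J) = -8*J
18431 - (x(-107) - 1*(-21280)) = 18431 - (-8*(-107) - 1*(-21280)) = 18431 - (856 + 21280) = 18431 - 1*22136 = 18431 - 22136 = -3705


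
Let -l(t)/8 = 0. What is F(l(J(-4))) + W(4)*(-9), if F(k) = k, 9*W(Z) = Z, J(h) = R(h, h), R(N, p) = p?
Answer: -4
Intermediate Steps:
J(h) = h
l(t) = 0 (l(t) = -8*0 = 0)
W(Z) = Z/9
F(l(J(-4))) + W(4)*(-9) = 0 + ((1/9)*4)*(-9) = 0 + (4/9)*(-9) = 0 - 4 = -4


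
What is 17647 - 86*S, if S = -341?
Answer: 46973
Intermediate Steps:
17647 - 86*S = 17647 - 86*(-341) = 17647 - 1*(-29326) = 17647 + 29326 = 46973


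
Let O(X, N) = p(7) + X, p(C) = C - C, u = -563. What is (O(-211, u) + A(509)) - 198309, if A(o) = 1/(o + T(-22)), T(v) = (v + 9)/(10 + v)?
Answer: -1215140908/6121 ≈ -1.9852e+5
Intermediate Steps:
T(v) = (9 + v)/(10 + v)
p(C) = 0
O(X, N) = X (O(X, N) = 0 + X = X)
A(o) = 1/(13/12 + o) (A(o) = 1/(o + (9 - 22)/(10 - 22)) = 1/(o - 13/(-12)) = 1/(o - 1/12*(-13)) = 1/(o + 13/12) = 1/(13/12 + o))
(O(-211, u) + A(509)) - 198309 = (-211 + 12/(13 + 12*509)) - 198309 = (-211 + 12/(13 + 6108)) - 198309 = (-211 + 12/6121) - 198309 = -1291519/6121 - 198309 = -1215140908/6121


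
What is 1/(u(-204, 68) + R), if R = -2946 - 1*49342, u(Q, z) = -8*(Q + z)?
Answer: -1/51200 ≈ -1.9531e-5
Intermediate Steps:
u(Q, z) = -8*Q - 8*z
R = -52288 (R = -2946 - 49342 = -52288)
1/(u(-204, 68) + R) = 1/((-8*(-204) - 8*68) - 52288) = 1/((1632 - 544) - 52288) = 1/(1088 - 52288) = 1/(-51200) = -1/51200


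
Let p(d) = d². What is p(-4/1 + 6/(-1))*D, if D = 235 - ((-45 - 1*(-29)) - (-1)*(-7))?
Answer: 25800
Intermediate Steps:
D = 258 (D = 235 - ((-45 + 29) - 1*7) = 235 - (-16 - 7) = 235 - 1*(-23) = 235 + 23 = 258)
p(-4/1 + 6/(-1))*D = (-4/1 + 6/(-1))²*258 = (-4*1 + 6*(-1))²*258 = (-4 - 6)²*258 = (-10)²*258 = 100*258 = 25800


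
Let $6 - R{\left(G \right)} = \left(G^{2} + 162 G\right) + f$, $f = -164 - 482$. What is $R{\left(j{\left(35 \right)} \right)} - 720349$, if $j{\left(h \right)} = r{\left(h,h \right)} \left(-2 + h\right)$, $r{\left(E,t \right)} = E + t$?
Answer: $-6430017$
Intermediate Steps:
$f = -646$ ($f = -164 - 482 = -646$)
$j{\left(h \right)} = 2 h \left(-2 + h\right)$ ($j{\left(h \right)} = \left(h + h\right) \left(-2 + h\right) = 2 h \left(-2 + h\right)$)
$R{\left(G \right)} = 652 - G^{2} - 162 G$ ($R{\left(G \right)} = 6 - \left(\left(G^{2} + 162 G\right) - 646\right) = 6 - \left(-646 + G^{2} + 162 G\right) = 652 - G^{2} - 162 G$)
$R{\left(j{\left(35 \right)} \right)} - 720349 = \left(652 - \left(2 \cdot 35 \left(-2 + 35\right)\right)^{2} - 162 \cdot 2 \cdot 35 \left(-2 + 35\right)\right) - 720349 = \left(652 - \left(2 \cdot 35 \cdot 33\right)^{2} - 162 \cdot 2 \cdot 35 \cdot 33\right) - 720349 = \left(652 - 2310^{2} - 374220\right) - 720349 = \left(652 - 5336100 - 374220\right) - 720349 = -5709668 - 720349 = -6430017$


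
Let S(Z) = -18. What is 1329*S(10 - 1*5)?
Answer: -23922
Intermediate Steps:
1329*S(10 - 1*5) = 1329*(-18) = -23922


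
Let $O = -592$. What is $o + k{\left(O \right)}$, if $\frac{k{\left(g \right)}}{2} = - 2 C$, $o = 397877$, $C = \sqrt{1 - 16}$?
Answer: $397877 - 4 i \sqrt{15} \approx 3.9788 \cdot 10^{5} - 15.492 i$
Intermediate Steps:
$C = i \sqrt{15}$ ($C = \sqrt{-15} = i \sqrt{15} \approx 3.873 i$)
$k{\left(g \right)} = - 4 i \sqrt{15}$ ($k{\left(g \right)} = 2 \left(- 2 i \sqrt{15}\right) = - 4 i \sqrt{15}$)
$o + k{\left(O \right)} = 397877 - 4 i \sqrt{15}$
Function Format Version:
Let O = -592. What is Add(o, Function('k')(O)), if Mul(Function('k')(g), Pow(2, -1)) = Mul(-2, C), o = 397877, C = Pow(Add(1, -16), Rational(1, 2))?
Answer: Add(397877, Mul(-4, I, Pow(15, Rational(1, 2)))) ≈ Add(3.9788e+5, Mul(-15.492, I))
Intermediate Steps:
C = Mul(I, Pow(15, Rational(1, 2))) (C = Pow(-15, Rational(1, 2)) = Mul(I, Pow(15, Rational(1, 2))) ≈ Mul(3.8730, I))
Function('k')(g) = Mul(-4, I, Pow(15, Rational(1, 2))) (Function('k')(g) = Mul(2, Mul(-2, Mul(I, Pow(15, Rational(1, 2))))) = Mul(2, Mul(-2, I, Pow(15, Rational(1, 2)))) = Mul(-4, I, Pow(15, Rational(1, 2))))
Add(o, Function('k')(O)) = Add(397877, Mul(-4, I, Pow(15, Rational(1, 2))))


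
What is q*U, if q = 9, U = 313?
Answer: 2817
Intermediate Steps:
q*U = 9*313 = 2817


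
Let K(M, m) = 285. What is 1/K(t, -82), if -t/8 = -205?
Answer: 1/285 ≈ 0.0035088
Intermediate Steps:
t = 1640 (t = -8*(-205) = 1640)
1/K(t, -82) = 1/285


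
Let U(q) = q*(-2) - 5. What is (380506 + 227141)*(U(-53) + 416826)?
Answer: 253344440769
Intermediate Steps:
U(q) = -5 - 2*q (U(q) = -2*q - 5 = -5 - 2*q)
(380506 + 227141)*(U(-53) + 416826) = (380506 + 227141)*((-5 - 2*(-53)) + 416826) = 607647*((-5 + 106) + 416826) = 607647*(101 + 416826) = 607647*416927 = 253344440769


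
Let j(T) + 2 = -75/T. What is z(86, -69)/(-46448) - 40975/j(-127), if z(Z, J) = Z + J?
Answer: 241707260557/8314192 ≈ 29072.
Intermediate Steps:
j(T) = -2 - 75/T
z(Z, J) = J + Z
z(86, -69)/(-46448) - 40975/j(-127) = (-69 + 86)/(-46448) - 40975/(-2 - 75/(-127)) = 17*(-1/46448) - 40975/(-2 - 75*(-1/127)) = -17/46448 - 40975/(-2 + 75/127) = -17/46448 - 40975/(-179/127) = -17/46448 - 40975*(-127/179) = -17/46448 + 5203825/179 = 241707260557/8314192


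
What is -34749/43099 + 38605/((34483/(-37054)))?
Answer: -61653010557097/1486182817 ≈ -41484.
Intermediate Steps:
-34749/43099 + 38605/((34483/(-37054))) = -34749*1/43099 + 38605/((34483*(-1/37054))) = -34749/43099 + 38605/(-34483/37054) = -34749/43099 + 38605*(-37054/34483) = -34749/43099 - 1430469670/34483 = -61653010557097/1486182817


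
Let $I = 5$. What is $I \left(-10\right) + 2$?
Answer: $-48$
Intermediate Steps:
$I \left(-10\right) + 2 = 5 \left(-10\right) + 2 = -50 + 2 = -48$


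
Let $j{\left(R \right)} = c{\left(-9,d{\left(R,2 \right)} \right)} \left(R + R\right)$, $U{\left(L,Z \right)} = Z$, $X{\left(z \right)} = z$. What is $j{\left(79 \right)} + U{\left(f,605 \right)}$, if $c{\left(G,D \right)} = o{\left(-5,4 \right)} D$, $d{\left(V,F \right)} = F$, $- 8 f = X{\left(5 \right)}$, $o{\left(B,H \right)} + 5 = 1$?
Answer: $-659$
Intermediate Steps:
$o{\left(B,H \right)} = -4$ ($o{\left(B,H \right)} = -5 + 1 = -4$)
$f = - \frac{5}{8}$ ($f = \left(- \frac{1}{8}\right) 5 = - \frac{5}{8} \approx -0.625$)
$c{\left(G,D \right)} = - 4 D$
$j{\left(R \right)} = - 16 R$ ($j{\left(R \right)} = \left(-4\right) 2 \left(R + R\right) = - 8 \cdot 2 R = - 16 R$)
$j{\left(79 \right)} + U{\left(f,605 \right)} = \left(-16\right) 79 + 605 = -1264 + 605 = -659$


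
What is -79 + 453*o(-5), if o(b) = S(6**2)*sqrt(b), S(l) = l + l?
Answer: -79 + 32616*I*sqrt(5) ≈ -79.0 + 72932.0*I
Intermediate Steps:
S(l) = 2*l
o(b) = 72*sqrt(b) (o(b) = (2*6**2)*sqrt(b) = (2*36)*sqrt(b) = 72*sqrt(b))
-79 + 453*o(-5) = -79 + 453*(72*sqrt(-5)) = -79 + 453*(72*(I*sqrt(5))) = -79 + 453*(72*I*sqrt(5)) = -79 + 32616*I*sqrt(5)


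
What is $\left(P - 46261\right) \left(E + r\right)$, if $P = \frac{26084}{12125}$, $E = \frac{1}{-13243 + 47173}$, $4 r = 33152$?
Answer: $- \frac{17525388801157109}{45711250} \approx -3.8339 \cdot 10^{8}$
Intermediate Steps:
$r = 8288$ ($r = \frac{1}{4} \cdot 33152 = 8288$)
$E = \frac{1}{33930} \approx 2.9472 \cdot 10^{-5}$
$P = \frac{26084}{12125}$ ($P = 26084 \cdot \frac{1}{12125} = \frac{26084}{12125} \approx 2.1513$)
$\left(P - 46261\right) \left(E + r\right) = \left(\frac{26084}{12125} - 46261\right) \left(\frac{1}{33930} + 8288\right) = \left(- \frac{560888541}{12125}\right) \frac{281211841}{33930} = - \frac{17525388801157109}{45711250}$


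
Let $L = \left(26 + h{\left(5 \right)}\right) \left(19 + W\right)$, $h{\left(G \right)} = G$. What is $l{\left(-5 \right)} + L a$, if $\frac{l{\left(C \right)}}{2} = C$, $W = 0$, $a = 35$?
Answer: $20605$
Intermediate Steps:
$l{\left(C \right)} = 2 C$
$L = 589$ ($L = \left(26 + 5\right) \left(19 + 0\right) = 31 \cdot 19 = 589$)
$l{\left(-5 \right)} + L a = 2 \left(-5\right) + 589 \cdot 35 = -10 + 20615 = 20605$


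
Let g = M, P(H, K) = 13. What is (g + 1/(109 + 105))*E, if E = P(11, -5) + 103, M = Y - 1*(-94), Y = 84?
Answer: 2209394/107 ≈ 20649.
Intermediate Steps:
M = 178 (M = 84 - 1*(-94) = 84 + 94 = 178)
g = 178
E = 116 (E = 13 + 103 = 116)
(g + 1/(109 + 105))*E = (178 + 1/(109 + 105))*116 = (178 + 1/214)*116 = (38093/214)*116 = 2209394/107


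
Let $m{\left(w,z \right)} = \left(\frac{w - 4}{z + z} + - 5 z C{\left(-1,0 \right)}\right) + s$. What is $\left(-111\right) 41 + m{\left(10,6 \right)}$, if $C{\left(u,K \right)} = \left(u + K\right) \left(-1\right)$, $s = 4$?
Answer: $- \frac{9153}{2} \approx -4576.5$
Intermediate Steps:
$C{\left(u,K \right)} = - K - u$ ($C{\left(u,K \right)} = \left(K + u\right) \left(-1\right) = - K - u$)
$m{\left(w,z \right)} = 4 - 5 z + \frac{-4 + w}{2 z}$ ($m{\left(w,z \right)} = \left(\frac{w - 4}{z + z} + - 5 z \left(\left(-1\right) 0 - -1\right)\right) + 4 = \left(\frac{-4 + w}{2 z} + - 5 z \left(0 + 1\right)\right) + 4 = \left(\left(-4 + w\right) \frac{1}{2 z} + - 5 z 1\right) + 4 = \left(\frac{-4 + w}{2 z} - 5 z\right) + 4 = \left(- 5 z + \frac{-4 + w}{2 z}\right) + 4 = 4 - 5 z + \frac{-4 + w}{2 z}$)
$\left(-111\right) 41 + m{\left(10,6 \right)} = \left(-111\right) 41 + \frac{-2 + \frac{1}{2} \cdot 10 - 6 \left(-4 + 5 \cdot 6\right)}{6} = -4551 + \frac{-2 + 5 - 6 \left(-4 + 30\right)}{6} = -4551 + \frac{-2 + 5 - 6 \cdot 26}{6} = -4551 + \frac{-2 + 5 - 156}{6} = -4551 + \frac{1}{6} \left(-153\right) = -4551 - \frac{51}{2} = - \frac{9153}{2}$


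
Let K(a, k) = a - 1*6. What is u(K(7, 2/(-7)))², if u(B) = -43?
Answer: 1849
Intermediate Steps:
K(a, k) = -6 + a (K(a, k) = a - 6 = -6 + a)
u(K(7, 2/(-7)))² = (-43)² = 1849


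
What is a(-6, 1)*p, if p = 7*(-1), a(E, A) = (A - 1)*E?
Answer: 0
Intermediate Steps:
a(E, A) = E*(-1 + A) (a(E, A) = (-1 + A)*E = E*(-1 + A))
p = -7
a(-6, 1)*p = -6*(-1 + 1)*(-7) = -6*0*(-7) = 0*(-7) = 0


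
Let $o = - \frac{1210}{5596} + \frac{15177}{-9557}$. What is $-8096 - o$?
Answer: $- \frac{216442727425}{26740486} \approx -8094.2$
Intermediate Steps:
$o = - \frac{48247231}{26740486}$ ($o = \left(-1210\right) \frac{1}{5596} + 15177 \left(- \frac{1}{9557}\right) = - \frac{605}{2798} - \frac{15177}{9557} = - \frac{48247231}{26740486} \approx -1.8043$)
$-8096 - o = -8096 - - \frac{48247231}{26740486} = -8096 + \frac{48247231}{26740486} = - \frac{216442727425}{26740486}$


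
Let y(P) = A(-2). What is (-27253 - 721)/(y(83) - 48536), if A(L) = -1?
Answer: 27974/48537 ≈ 0.57634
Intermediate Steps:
y(P) = -1
(-27253 - 721)/(y(83) - 48536) = (-27253 - 721)/(-1 - 48536) = -27974/(-48537) = -27974*(-1/48537) = 27974/48537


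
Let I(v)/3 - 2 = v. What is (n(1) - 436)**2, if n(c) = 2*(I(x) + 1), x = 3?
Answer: 163216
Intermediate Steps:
I(v) = 6 + 3*v
n(c) = 32 (n(c) = 2*((6 + 3*3) + 1) = 2*((6 + 9) + 1) = 2*(15 + 1) = 2*16 = 32)
(n(1) - 436)**2 = (32 - 436)**2 = (-404)**2 = 163216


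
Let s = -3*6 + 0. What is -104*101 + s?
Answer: -10522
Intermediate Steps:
s = -18 (s = -18 + 0 = -18)
-104*101 + s = -104*101 - 18 = -10504 - 18 = -10522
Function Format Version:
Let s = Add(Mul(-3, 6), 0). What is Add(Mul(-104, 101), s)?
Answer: -10522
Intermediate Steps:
s = -18 (s = Add(-18, 0) = -18)
Add(Mul(-104, 101), s) = Add(Mul(-104, 101), -18) = Add(-10504, -18) = -10522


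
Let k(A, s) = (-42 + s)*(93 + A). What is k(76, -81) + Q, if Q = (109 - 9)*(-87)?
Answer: -29487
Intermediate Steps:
Q = -8700 (Q = 100*(-87) = -8700)
k(76, -81) + Q = (-3906 - 42*76 + 93*(-81) + 76*(-81)) - 8700 = (-3906 - 3192 - 7533 - 6156) - 8700 = -20787 - 8700 = -29487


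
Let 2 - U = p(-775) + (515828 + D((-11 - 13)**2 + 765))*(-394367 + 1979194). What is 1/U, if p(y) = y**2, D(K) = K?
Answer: -1/819623995386 ≈ -1.2201e-12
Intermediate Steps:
U = -819623995386 (U = 2 - ((-775)**2 + (515828 + ((-11 - 13)**2 + 765))*(-394367 + 1979194)) = 2 - (600625 + (515828 + ((-24)**2 + 765))*1584827) = 2 - (600625 + (515828 + (576 + 765))*1584827) = 2 - (600625 + (515828 + 1341)*1584827) = 2 - (600625 + 517169*1584827) = 2 - (600625 + 819623394763) = 2 - 1*819623995388 = 2 - 819623995388 = -819623995386)
1/U = 1/(-819623995386) = -1/819623995386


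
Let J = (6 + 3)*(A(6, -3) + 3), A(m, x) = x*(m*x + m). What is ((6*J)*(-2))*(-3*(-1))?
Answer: -12636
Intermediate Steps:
A(m, x) = x*(m + m*x)
J = 351 (J = (6 + 3)*(6*(-3)*(1 - 3) + 3) = 9*(6*(-3)*(-2) + 3) = 9*(36 + 3) = 9*39 = 351)
((6*J)*(-2))*(-3*(-1)) = ((6*351)*(-2))*(-3*(-1)) = (2106*(-2))*3 = -4212*3 = -12636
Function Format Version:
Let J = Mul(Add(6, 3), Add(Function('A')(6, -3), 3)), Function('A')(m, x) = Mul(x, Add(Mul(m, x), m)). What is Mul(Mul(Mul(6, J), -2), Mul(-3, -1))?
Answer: -12636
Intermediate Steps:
Function('A')(m, x) = Mul(x, Add(m, Mul(m, x)))
J = 351 (J = Mul(Add(6, 3), Add(Mul(6, -3, Add(1, -3)), 3)) = Mul(9, Add(Mul(6, -3, -2), 3)) = Mul(9, Add(36, 3)) = Mul(9, 39) = 351)
Mul(Mul(Mul(6, J), -2), Mul(-3, -1)) = Mul(Mul(Mul(6, 351), -2), Mul(-3, -1)) = Mul(Mul(2106, -2), 3) = Mul(-4212, 3) = -12636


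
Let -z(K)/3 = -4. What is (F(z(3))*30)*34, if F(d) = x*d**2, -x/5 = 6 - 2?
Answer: -2937600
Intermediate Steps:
x = -20 (x = -5*(6 - 2) = -5*4 = -20)
z(K) = 12 (z(K) = -3*(-4) = 12)
F(d) = -20*d**2
(F(z(3))*30)*34 = (-20*12**2*30)*34 = (-20*144*30)*34 = -2880*30*34 = -86400*34 = -2937600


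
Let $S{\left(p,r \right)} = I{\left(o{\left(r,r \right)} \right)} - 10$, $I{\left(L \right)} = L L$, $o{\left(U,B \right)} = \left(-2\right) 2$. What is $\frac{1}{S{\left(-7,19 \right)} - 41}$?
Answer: $- \frac{1}{35} \approx -0.028571$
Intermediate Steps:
$o{\left(U,B \right)} = -4$
$I{\left(L \right)} = L^{2}$
$S{\left(p,r \right)} = 6$ ($S{\left(p,r \right)} = \left(-4\right)^{2} - 10 = 16 - 10 = 6$)
$\frac{1}{S{\left(-7,19 \right)} - 41} = \frac{1}{6 - 41} = \frac{1}{-35} = - \frac{1}{35}$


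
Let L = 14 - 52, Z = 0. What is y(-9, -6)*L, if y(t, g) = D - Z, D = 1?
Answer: -38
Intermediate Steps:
y(t, g) = 1 (y(t, g) = 1 - 1*0 = 1 + 0 = 1)
L = -38
y(-9, -6)*L = 1*(-38) = -38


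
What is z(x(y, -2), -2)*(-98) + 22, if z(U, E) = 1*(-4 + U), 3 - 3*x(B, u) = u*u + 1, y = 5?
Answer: 1438/3 ≈ 479.33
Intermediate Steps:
x(B, u) = ⅔ - u²/3 (x(B, u) = 1 - (u*u + 1)/3 = 1 - (u² + 1)/3 = 1 - (1 + u²)/3 = 1 + (-⅓ - u²/3) = ⅔ - u²/3)
z(U, E) = -4 + U
z(x(y, -2), -2)*(-98) + 22 = (-4 + (⅔ - ⅓*(-2)²))*(-98) + 22 = (-4 + (⅔ - ⅓*4))*(-98) + 22 = (-4 + (⅔ - 4/3))*(-98) + 22 = (-4 - ⅔)*(-98) + 22 = -14/3*(-98) + 22 = 1372/3 + 22 = 1438/3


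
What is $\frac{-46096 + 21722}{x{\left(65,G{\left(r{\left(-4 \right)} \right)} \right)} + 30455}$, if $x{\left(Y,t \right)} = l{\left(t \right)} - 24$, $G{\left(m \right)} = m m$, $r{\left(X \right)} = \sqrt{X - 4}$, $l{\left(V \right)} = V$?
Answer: $- \frac{24374}{30423} \approx -0.80117$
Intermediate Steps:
$r{\left(X \right)} = \sqrt{-4 + X}$
$G{\left(m \right)} = m^{2}$
$x{\left(Y,t \right)} = -24 + t$ ($x{\left(Y,t \right)} = t - 24 = -24 + t$)
$\frac{-46096 + 21722}{x{\left(65,G{\left(r{\left(-4 \right)} \right)} \right)} + 30455} = \frac{-46096 + 21722}{\left(-24 + \left(\sqrt{-4 - 4}\right)^{2}\right) + 30455} = - \frac{24374}{\left(-24 + \left(\sqrt{-8}\right)^{2}\right) + 30455} = - \frac{24374}{\left(-24 + \left(2 i \sqrt{2}\right)^{2}\right) + 30455} = - \frac{24374}{\left(-24 - 8\right) + 30455} = - \frac{24374}{-32 + 30455} = - \frac{24374}{30423}$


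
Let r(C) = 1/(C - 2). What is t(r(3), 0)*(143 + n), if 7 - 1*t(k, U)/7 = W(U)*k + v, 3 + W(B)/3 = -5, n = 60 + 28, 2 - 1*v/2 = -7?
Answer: 21021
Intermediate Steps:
v = 18 (v = 4 - 2*(-7) = 4 + 14 = 18)
n = 88
W(B) = -24 (W(B) = -9 + 3*(-5) = -9 - 15 = -24)
r(C) = 1/(-2 + C)
t(k, U) = -77 + 168*k (t(k, U) = 49 - 7*(-24*k + 18) = 49 - 7*(18 - 24*k) = 49 + (-126 + 168*k) = -77 + 168*k)
t(r(3), 0)*(143 + n) = (-77 + 168/(-2 + 3))*(143 + 88) = (-77 + 168/1)*231 = (-77 + 168*1)*231 = (-77 + 168)*231 = 91*231 = 21021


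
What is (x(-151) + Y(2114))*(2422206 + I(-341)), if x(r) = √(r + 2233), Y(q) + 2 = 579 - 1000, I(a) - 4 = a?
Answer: -1024450587 + 2421869*√2082 ≈ -9.1394e+8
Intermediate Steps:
I(a) = 4 + a
Y(q) = -423 (Y(q) = -2 + (579 - 1000) = -2 - 421 = -423)
x(r) = √(2233 + r)
(x(-151) + Y(2114))*(2422206 + I(-341)) = (√(2233 - 151) - 423)*(2422206 + (4 - 341)) = (√2082 - 423)*(2422206 - 337) = (-423 + √2082)*2421869 = -1024450587 + 2421869*√2082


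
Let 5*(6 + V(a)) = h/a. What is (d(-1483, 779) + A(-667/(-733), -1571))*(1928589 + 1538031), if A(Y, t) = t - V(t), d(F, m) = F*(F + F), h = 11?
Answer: 23946396714346824/1571 ≈ 1.5243e+13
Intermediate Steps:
d(F, m) = 2*F² (d(F, m) = F*(2*F) = 2*F²)
V(a) = -6 + 11/(5*a) (V(a) = -6 + (11/a)/5 = -6 + 11/(5*a))
A(Y, t) = 6 + t - 11/(5*t) (A(Y, t) = t - (-6 + 11/(5*t)) = t + (6 - 11/(5*t)) = 6 + t - 11/(5*t))
(d(-1483, 779) + A(-667/(-733), -1571))*(1928589 + 1538031) = (2*(-1483)² + (6 - 1571 - 11/5/(-1571)))*(1928589 + 1538031) = (2*2199289 + (6 - 1571 - 11/5*(-1/1571)))*3466620 = (4398578 + (6 - 1571 + 11/7855))*3466620 = (4398578 - 12293064/7855)*3466620 = (34538537126/7855)*3466620 = 23946396714346824/1571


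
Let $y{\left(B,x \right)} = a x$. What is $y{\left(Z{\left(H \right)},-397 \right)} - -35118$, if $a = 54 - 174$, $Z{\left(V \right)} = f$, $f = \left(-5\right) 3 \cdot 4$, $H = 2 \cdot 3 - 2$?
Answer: $82758$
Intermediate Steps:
$H = 4$ ($H = 6 - 2 = 4$)
$f = -60$ ($f = \left(-15\right) 4 = -60$)
$Z{\left(V \right)} = -60$
$a = -120$ ($a = 54 - 174 = -120$)
$y{\left(B,x \right)} = - 120 x$
$y{\left(Z{\left(H \right)},-397 \right)} - -35118 = \left(-120\right) \left(-397\right) - -35118 = 47640 + 35118 = 82758$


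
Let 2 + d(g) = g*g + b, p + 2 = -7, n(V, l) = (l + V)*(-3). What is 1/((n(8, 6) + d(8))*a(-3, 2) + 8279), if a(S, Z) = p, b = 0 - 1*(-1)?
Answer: 1/8090 ≈ 0.00012361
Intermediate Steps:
n(V, l) = -3*V - 3*l (n(V, l) = (V + l)*(-3) = -3*V - 3*l)
p = -9 (p = -2 - 7 = -9)
b = 1 (b = 0 + 1 = 1)
a(S, Z) = -9
d(g) = -1 + g**2 (d(g) = -2 + (g*g + 1) = -2 + (g**2 + 1) = -2 + (1 + g**2) = -1 + g**2)
1/((n(8, 6) + d(8))*a(-3, 2) + 8279) = 1/(((-3*8 - 3*6) + (-1 + 8**2))*(-9) + 8279) = 1/(((-24 - 18) + (-1 + 64))*(-9) + 8279) = 1/((-42 + 63)*(-9) + 8279) = 1/(21*(-9) + 8279) = 1/(-189 + 8279) = 1/8090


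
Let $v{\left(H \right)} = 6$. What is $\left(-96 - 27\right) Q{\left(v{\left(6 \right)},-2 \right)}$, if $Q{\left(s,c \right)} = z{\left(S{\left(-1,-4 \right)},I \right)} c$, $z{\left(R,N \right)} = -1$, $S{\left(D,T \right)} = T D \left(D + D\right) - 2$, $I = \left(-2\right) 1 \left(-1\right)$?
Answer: $-246$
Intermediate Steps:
$I = 2$ ($I = \left(-2\right) \left(-1\right) = 2$)
$S{\left(D,T \right)} = -2 + 2 T D^{2}$ ($S{\left(D,T \right)} = T D 2 D - 2 = T 2 D^{2} - 2 = 2 T D^{2} - 2 = -2 + 2 T D^{2}$)
$Q{\left(s,c \right)} = - c$
$\left(-96 - 27\right) Q{\left(v{\left(6 \right)},-2 \right)} = \left(-96 - 27\right) \left(\left(-1\right) \left(-2\right)\right) = \left(-123\right) 2 = -246$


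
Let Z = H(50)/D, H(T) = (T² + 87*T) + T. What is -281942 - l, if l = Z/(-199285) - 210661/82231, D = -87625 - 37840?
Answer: -1008139796449325539/3575731734997 ≈ -2.8194e+5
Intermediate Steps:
D = -125465
H(T) = T² + 88*T
Z = -60/1091 (Z = (50*(88 + 50))/(-125465) = (50*138)*(-1/125465) = 6900*(-1/125465) = -60/1091 ≈ -0.054995)
l = -9160379198635/3575731734997 (l = -60/1091/(-199285) - 210661/82231 = -60/1091*(-1/199285) - 210661*1/82231 = 12/43483987 - 210661/82231 = -9160379198635/3575731734997 ≈ -2.5618)
-281942 - l = -281942 - 1*(-9160379198635/3575731734997) = -281942 + 9160379198635/3575731734997 = -1008139796449325539/3575731734997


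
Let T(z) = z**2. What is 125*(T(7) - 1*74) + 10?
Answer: -3115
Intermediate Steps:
125*(T(7) - 1*74) + 10 = 125*(7**2 - 1*74) + 10 = 125*(49 - 74) + 10 = 125*(-25) + 10 = -3125 + 10 = -3115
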